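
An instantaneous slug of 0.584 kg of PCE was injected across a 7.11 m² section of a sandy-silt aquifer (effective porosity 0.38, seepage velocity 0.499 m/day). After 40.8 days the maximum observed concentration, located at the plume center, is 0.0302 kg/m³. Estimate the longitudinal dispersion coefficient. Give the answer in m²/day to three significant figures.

0.0999 m²/day

At the plume center C_max = M/(n_e·A·√(4πDt)), so D = M²/(4πt·(n_e·A·C_max)²).
n_e·A·C_max = 0.38 × 7.11 × 0.0302 = 0.08159 kg/m.
D = 0.584²/(4π × 40.8 × 0.08159²) = 0.0999 m²/day.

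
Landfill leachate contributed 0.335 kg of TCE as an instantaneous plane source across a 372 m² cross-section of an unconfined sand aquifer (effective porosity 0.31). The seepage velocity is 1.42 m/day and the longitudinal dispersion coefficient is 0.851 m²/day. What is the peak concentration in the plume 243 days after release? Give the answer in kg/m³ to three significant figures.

5.70e-05 kg/m³

The peak of an instantaneous 1D plume sits at x = vt; there the Gaussian factor is 1 and C_max = M/(n_e·A·√(4πDt)), where n_e·A is the pore area the mass is dissolved in.
√(4πDt) = √(4π × 0.851 × 243) = 50.98 m, so C_max = 0.335/(0.31 × 372 × 50.98) = 5.70e-05 kg/m³.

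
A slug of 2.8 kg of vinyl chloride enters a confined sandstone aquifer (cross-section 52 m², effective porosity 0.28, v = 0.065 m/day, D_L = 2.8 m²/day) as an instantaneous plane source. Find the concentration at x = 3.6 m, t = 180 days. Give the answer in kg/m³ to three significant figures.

0.00234 kg/m³

For an instantaneous plane source, C(x,t) = M/(n_e·A·√(4πDt)) · exp(−(x−vt)²/(4Dt)), with n_e·A the pore (flow) area.
Plume center vt = 0.065 × 180 = 11.7 m, so the well at 3.6 m is 8.1 m upgradient of the peak.
√(4πDt) = 79.58 m, giving peak height M/(n_e·A·√(4πDt)) = 2.8/(0.28 × 52 × 79.58) = 0.002417 kg/m³.
(x−vt)²/(4Dt) = (-8.1)²/(4 × 2.8 × 180) = 0.03254; exp(−0.03254) = 0.9680.
C = 0.002417 × 0.9680 = 0.00234 kg/m³.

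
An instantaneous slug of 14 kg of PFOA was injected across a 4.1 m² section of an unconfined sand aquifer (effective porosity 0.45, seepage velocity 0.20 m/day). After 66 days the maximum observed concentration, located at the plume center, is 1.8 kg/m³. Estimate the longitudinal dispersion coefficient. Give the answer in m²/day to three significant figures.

At the plume center C_max = M/(n_e·A·√(4πDt)), so D = M²/(4πt·(n_e·A·C_max)²).
n_e·A·C_max = 0.45 × 4.1 × 1.8 = 3.321 kg/m.
D = 14²/(4π × 66 × 3.321²) = 0.0214 m²/day.

0.0214 m²/day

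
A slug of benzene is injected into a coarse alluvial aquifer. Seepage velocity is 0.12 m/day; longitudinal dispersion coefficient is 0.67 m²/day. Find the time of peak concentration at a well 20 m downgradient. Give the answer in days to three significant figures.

127 days

For the 1D instantaneous-source solution, setting ∂C/∂t = 0 at fixed x gives v²t² + 2Dt − x² = 0, so t = (√(D² + v²x²) − D)/v².
√(D² + v²x²) = √(0.67² + 0.12² × 20²) = 2.492; v² = 0.0144.
t = (2.492 − 0.67)/0.0144 = 127 days (vs. the pure-advection estimate x/v = 167 d).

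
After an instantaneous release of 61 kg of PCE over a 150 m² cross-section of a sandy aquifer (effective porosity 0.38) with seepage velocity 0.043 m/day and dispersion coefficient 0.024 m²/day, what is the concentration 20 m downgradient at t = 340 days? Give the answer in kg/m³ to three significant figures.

For an instantaneous plane source, C(x,t) = M/(n_e·A·√(4πDt)) · exp(−(x−vt)²/(4Dt)), with n_e·A the pore (flow) area.
Plume center vt = 0.043 × 340 = 14.62 m, so the well at 20 m is 5.38 m downgradient of the peak.
√(4πDt) = 10.13 m, giving peak height M/(n_e·A·√(4πDt)) = 61/(0.38 × 150 × 10.13) = 0.1056 kg/m³.
(x−vt)²/(4Dt) = (5.38)²/(4 × 0.024 × 340) = 0.8868; exp(−0.8868) = 0.4120.
C = 0.1056 × 0.4120 = 0.0435 kg/m³.

0.0435 kg/m³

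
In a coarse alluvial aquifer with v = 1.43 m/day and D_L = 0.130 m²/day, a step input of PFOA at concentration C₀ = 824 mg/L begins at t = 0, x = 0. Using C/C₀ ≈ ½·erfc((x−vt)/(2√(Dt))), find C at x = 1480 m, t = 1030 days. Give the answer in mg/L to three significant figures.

For a continuous step input, C/C₀ ≈ ½·erfc((x−vt)/(2√(Dt))).
vt = 1.43 × 1030 = 1472.9 m and 2√(Dt) = 2√(0.130 × 1030) = 23.14 m.
Argument (x−vt)/(2√(Dt)) = (1480 − 1472.9)/23.14 = 0.3068; ½·erfc(0.3068) = 0.3322.
C = 824 × 0.3322 = 274 mg/L.

274 mg/L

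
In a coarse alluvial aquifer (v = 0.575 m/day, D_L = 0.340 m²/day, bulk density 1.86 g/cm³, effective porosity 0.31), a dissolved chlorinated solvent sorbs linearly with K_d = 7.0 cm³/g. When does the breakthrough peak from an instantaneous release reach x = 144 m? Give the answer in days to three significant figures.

10700 days

Retardation factor R = 1 + ρ_b·K_d/n = 1 + 1.86 × 7.0/0.31 = 43.00.
Sorption retards both mechanisms: v_R = v/R = 0.01337 m/day, D_R = D/R = 0.007907 m²/day.
Peak time from v_R²t² + 2D_R t − x² = 0: t = (√(D_R² + v_R²x²) − D_R)/v_R².
√(D_R² + v_R²x²) = √(0.007907² + 0.01337² × 144²) = 1.925; v_R² = 0.0001788.
t = (1.925 − 0.007907)/0.0001788 = 10700 days.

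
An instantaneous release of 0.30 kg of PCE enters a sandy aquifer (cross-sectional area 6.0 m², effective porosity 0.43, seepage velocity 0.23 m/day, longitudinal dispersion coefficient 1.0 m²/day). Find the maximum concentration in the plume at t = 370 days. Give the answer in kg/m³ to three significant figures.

The peak of an instantaneous 1D plume sits at x = vt; there the Gaussian factor is 1 and C_max = M/(n_e·A·√(4πDt)), where n_e·A is the pore area the mass is dissolved in.
√(4πDt) = √(4π × 1.0 × 370) = 68.19 m, so C_max = 0.30/(0.43 × 6.0 × 68.19) = 0.00171 kg/m³.

0.00171 kg/m³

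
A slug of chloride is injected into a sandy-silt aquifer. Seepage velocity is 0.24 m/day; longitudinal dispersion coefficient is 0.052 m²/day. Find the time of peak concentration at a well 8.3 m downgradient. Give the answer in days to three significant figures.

33.7 days

For the 1D instantaneous-source solution, setting ∂C/∂t = 0 at fixed x gives v²t² + 2Dt − x² = 0, so t = (√(D² + v²x²) − D)/v².
√(D² + v²x²) = √(0.052² + 0.24² × 8.3²) = 1.993; v² = 0.0576.
t = (1.993 − 0.052)/0.0576 = 33.7 days (vs. the pure-advection estimate x/v = 34.6 d).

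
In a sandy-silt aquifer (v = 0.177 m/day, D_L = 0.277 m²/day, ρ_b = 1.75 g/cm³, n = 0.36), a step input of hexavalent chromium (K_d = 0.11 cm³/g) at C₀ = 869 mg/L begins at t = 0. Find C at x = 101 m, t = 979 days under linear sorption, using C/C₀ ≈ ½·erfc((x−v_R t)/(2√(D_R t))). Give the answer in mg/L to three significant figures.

Retardation factor R = 1 + ρ_b·K_d/n = 1 + 1.75 × 0.11/0.36 = 1.535.
Sorption retards both mechanisms: v_R = v/R = 0.1153 m/day, D_R = D/R = 0.1805 m²/day.
v_R·t = 0.1153 × 979 = 112.8787 m; 2√(D_R t) = 26.59 m; argument = (101 − 112.8787)/26.59 = -0.4467.
C = C₀ × ½·erfc(-0.4467) = 869 × 0.7362 = 640 mg/L.

640 mg/L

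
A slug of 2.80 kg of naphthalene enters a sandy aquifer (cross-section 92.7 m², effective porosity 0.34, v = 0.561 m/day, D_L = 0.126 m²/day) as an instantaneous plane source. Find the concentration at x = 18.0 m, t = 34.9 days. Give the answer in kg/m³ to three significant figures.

0.0104 kg/m³

For an instantaneous plane source, C(x,t) = M/(n_e·A·√(4πDt)) · exp(−(x−vt)²/(4Dt)), with n_e·A the pore (flow) area.
Plume center vt = 0.561 × 34.9 = 19.5789 m, so the well at 18.0 m is 1.5789 m upgradient of the peak.
√(4πDt) = 7.434 m, giving peak height M/(n_e·A·√(4πDt)) = 2.80/(0.34 × 92.7 × 7.434) = 0.01195 kg/m³.
(x−vt)²/(4Dt) = (-1.5789)²/(4 × 0.126 × 34.9) = 0.1417; exp(−0.1417) = 0.8679.
C = 0.01195 × 0.8679 = 0.0104 kg/m³.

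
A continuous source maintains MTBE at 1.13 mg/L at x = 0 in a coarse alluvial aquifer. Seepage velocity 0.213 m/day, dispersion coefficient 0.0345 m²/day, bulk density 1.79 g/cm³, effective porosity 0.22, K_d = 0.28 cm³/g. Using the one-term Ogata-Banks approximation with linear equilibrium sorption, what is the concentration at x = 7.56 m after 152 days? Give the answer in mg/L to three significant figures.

Retardation factor R = 1 + ρ_b·K_d/n = 1 + 1.79 × 0.28/0.22 = 3.278.
Sorption retards both mechanisms: v_R = v/R = 0.06498 m/day, D_R = D/R = 0.01052 m²/day.
v_R·t = 0.06498 × 152 = 9.87696 m; 2√(D_R t) = 2.529 m; argument = (7.56 − 9.87696)/2.529 = -0.9162.
C = C₀ × ½·erfc(-0.9162) = 1.13 × 0.9025 = 1.02 mg/L.

1.02 mg/L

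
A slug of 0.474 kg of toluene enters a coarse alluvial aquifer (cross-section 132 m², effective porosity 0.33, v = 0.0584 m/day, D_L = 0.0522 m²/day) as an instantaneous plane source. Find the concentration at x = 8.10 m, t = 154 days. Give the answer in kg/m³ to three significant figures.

0.00106 kg/m³

For an instantaneous plane source, C(x,t) = M/(n_e·A·√(4πDt)) · exp(−(x−vt)²/(4Dt)), with n_e·A the pore (flow) area.
Plume center vt = 0.0584 × 154 = 8.9936 m, so the well at 8.10 m is 0.8936 m upgradient of the peak.
√(4πDt) = 10.05 m, giving peak height M/(n_e·A·√(4πDt)) = 0.474/(0.33 × 132 × 10.05) = 0.001083 kg/m³.
(x−vt)²/(4Dt) = (-0.8936)²/(4 × 0.0522 × 154) = 0.02483; exp(−0.02483) = 0.9755.
C = 0.001083 × 0.9755 = 0.00106 kg/m³.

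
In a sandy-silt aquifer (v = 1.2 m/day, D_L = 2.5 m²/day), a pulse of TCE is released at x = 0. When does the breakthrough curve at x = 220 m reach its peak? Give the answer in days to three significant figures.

182 days

For the 1D instantaneous-source solution, setting ∂C/∂t = 0 at fixed x gives v²t² + 2Dt − x² = 0, so t = (√(D² + v²x²) − D)/v².
√(D² + v²x²) = √(2.5² + 1.2² × 220²) = 264.0; v² = 1.44.
t = (264.0 − 2.5)/1.44 = 182 days (vs. the pure-advection estimate x/v = 183 d).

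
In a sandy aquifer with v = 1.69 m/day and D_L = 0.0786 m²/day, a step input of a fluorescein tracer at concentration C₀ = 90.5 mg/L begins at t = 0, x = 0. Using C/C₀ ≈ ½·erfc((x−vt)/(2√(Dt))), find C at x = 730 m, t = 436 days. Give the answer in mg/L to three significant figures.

72.0 mg/L

For a continuous step input, C/C₀ ≈ ½·erfc((x−vt)/(2√(Dt))).
vt = 1.69 × 436 = 736.84 m and 2√(Dt) = 2√(0.0786 × 436) = 11.71 m.
Argument (x−vt)/(2√(Dt)) = (730 − 736.84)/11.71 = -0.5841; ½·erfc(-0.5841) = 0.7956.
C = 90.5 × 0.7956 = 72.0 mg/L.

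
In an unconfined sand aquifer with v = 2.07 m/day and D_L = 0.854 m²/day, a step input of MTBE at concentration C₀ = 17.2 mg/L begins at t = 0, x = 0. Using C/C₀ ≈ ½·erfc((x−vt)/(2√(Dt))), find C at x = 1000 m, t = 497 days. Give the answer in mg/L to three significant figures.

For a continuous step input, C/C₀ ≈ ½·erfc((x−vt)/(2√(Dt))).
vt = 2.07 × 497 = 1028.79 m and 2√(Dt) = 2√(0.854 × 497) = 41.20 m.
Argument (x−vt)/(2√(Dt)) = (1000 − 1028.79)/41.20 = -0.6988; ½·erfc(-0.6988) = 0.8385.
C = 17.2 × 0.8385 = 14.4 mg/L.

14.4 mg/L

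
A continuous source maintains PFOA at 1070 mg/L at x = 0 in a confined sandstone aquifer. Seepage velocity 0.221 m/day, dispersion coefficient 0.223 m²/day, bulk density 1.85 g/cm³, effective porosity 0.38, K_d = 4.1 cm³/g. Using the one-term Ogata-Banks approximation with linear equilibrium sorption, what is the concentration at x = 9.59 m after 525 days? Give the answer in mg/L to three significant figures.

Retardation factor R = 1 + ρ_b·K_d/n = 1 + 1.85 × 4.1/0.38 = 20.96.
Sorption retards both mechanisms: v_R = v/R = 0.01054 m/day, D_R = D/R = 0.01064 m²/day.
v_R·t = 0.01054 × 525 = 5.5335 m; 2√(D_R t) = 4.727 m; argument = (9.59 − 5.5335)/4.727 = 0.8582.
C = C₀ × ½·erfc(0.8582) = 1070 × 0.1124 = 120 mg/L.

120 mg/L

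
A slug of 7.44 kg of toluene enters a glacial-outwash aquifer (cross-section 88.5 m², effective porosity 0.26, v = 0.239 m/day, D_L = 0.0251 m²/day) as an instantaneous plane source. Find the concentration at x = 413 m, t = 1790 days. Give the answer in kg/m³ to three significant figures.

0.00402 kg/m³

For an instantaneous plane source, C(x,t) = M/(n_e·A·√(4πDt)) · exp(−(x−vt)²/(4Dt)), with n_e·A the pore (flow) area.
Plume center vt = 0.239 × 1790 = 427.81 m, so the well at 413 m is 14.81 m upgradient of the peak.
√(4πDt) = 23.76 m, giving peak height M/(n_e·A·√(4πDt)) = 7.44/(0.26 × 88.5 × 23.76) = 0.01361 kg/m³.
(x−vt)²/(4Dt) = (-14.81)²/(4 × 0.0251 × 1790) = 1.220; exp(−1.220) = 0.2952.
C = 0.01361 × 0.2952 = 0.00402 kg/m³.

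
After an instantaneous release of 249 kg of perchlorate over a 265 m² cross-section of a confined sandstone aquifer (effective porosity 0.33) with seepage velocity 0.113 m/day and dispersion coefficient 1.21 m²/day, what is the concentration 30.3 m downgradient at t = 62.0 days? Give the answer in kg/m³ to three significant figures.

For an instantaneous plane source, C(x,t) = M/(n_e·A·√(4πDt)) · exp(−(x−vt)²/(4Dt)), with n_e·A the pore (flow) area.
Plume center vt = 0.113 × 62.0 = 7.006 m, so the well at 30.3 m is 23.294 m downgradient of the peak.
√(4πDt) = 30.70 m, giving peak height M/(n_e·A·√(4πDt)) = 249/(0.33 × 265 × 30.70) = 0.09275 kg/m³.
(x−vt)²/(4Dt) = (23.294)²/(4 × 1.21 × 62.0) = 1.808; exp(−1.808) = 0.1640.
C = 0.09275 × 0.1640 = 0.0152 kg/m³.

0.0152 kg/m³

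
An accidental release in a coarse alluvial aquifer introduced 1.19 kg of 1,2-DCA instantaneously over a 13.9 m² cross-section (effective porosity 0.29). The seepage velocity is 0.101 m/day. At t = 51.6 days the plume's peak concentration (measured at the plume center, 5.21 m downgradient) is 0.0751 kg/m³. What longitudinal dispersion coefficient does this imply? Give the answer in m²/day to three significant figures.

0.0238 m²/day

At the plume center C_max = M/(n_e·A·√(4πDt)), so D = M²/(4πt·(n_e·A·C_max)²).
n_e·A·C_max = 0.29 × 13.9 × 0.0751 = 0.3027 kg/m.
D = 1.19²/(4π × 51.6 × 0.3027²) = 0.0238 m²/day.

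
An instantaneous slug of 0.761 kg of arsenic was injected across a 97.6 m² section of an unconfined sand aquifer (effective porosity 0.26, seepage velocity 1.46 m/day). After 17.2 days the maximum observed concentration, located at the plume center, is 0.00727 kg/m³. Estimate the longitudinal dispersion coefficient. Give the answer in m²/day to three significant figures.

At the plume center C_max = M/(n_e·A·√(4πDt)), so D = M²/(4πt·(n_e·A·C_max)²).
n_e·A·C_max = 0.26 × 97.6 × 0.00727 = 0.1845 kg/m.
D = 0.761²/(4π × 17.2 × 0.1845²) = 0.0787 m²/day.

0.0787 m²/day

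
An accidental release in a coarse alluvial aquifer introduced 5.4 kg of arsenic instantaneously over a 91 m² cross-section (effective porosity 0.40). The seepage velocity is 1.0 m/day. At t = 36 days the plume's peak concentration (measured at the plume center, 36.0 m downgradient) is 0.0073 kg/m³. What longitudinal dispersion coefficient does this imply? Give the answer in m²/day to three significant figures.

At the plume center C_max = M/(n_e·A·√(4πDt)), so D = M²/(4πt·(n_e·A·C_max)²).
n_e·A·C_max = 0.40 × 91 × 0.0073 = 0.2657 kg/m.
D = 5.4²/(4π × 36 × 0.2657²) = 0.913 m²/day.

0.913 m²/day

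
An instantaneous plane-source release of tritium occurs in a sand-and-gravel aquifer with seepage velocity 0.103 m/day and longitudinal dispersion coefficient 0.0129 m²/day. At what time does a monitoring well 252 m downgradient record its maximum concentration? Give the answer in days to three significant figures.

For the 1D instantaneous-source solution, setting ∂C/∂t = 0 at fixed x gives v²t² + 2Dt − x² = 0, so t = (√(D² + v²x²) − D)/v².
√(D² + v²x²) = √(0.0129² + 0.103² × 252²) = 25.96; v² = 0.010609.
t = (25.96 − 0.0129)/0.010609 = 2450 days (vs. the pure-advection estimate x/v = 2450 d).

2450 days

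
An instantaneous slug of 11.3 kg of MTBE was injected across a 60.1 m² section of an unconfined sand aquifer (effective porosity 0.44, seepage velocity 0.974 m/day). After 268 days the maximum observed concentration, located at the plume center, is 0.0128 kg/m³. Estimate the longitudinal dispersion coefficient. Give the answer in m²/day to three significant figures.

0.331 m²/day

At the plume center C_max = M/(n_e·A·√(4πDt)), so D = M²/(4πt·(n_e·A·C_max)²).
n_e·A·C_max = 0.44 × 60.1 × 0.0128 = 0.3385 kg/m.
D = 11.3²/(4π × 268 × 0.3385²) = 0.331 m²/day.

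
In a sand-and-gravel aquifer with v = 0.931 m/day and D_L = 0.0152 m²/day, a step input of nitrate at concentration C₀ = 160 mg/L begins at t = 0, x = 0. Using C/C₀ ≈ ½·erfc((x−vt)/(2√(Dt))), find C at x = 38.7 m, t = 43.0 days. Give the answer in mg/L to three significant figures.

For a continuous step input, C/C₀ ≈ ½·erfc((x−vt)/(2√(Dt))).
vt = 0.931 × 43.0 = 40.033 m and 2√(Dt) = 2√(0.0152 × 43.0) = 1.617 m.
Argument (x−vt)/(2√(Dt)) = (38.7 − 40.033)/1.617 = -0.8244; ½·erfc(-0.8244) = 0.8782.
C = 160 × 0.8782 = 141 mg/L.

141 mg/L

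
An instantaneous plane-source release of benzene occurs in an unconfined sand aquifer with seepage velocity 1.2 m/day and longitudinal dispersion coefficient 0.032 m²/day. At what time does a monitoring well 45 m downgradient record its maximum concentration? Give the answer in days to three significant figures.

37.5 days

For the 1D instantaneous-source solution, setting ∂C/∂t = 0 at fixed x gives v²t² + 2Dt − x² = 0, so t = (√(D² + v²x²) − D)/v².
√(D² + v²x²) = √(0.032² + 1.2² × 45²) = 54.00; v² = 1.44.
t = (54.00 − 0.032)/1.44 = 37.5 days (vs. the pure-advection estimate x/v = 37.5 d).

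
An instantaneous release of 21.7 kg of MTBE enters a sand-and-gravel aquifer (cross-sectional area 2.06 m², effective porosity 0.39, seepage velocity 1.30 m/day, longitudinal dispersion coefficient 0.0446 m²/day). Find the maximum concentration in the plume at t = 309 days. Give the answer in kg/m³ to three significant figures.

2.05 kg/m³

The peak of an instantaneous 1D plume sits at x = vt; there the Gaussian factor is 1 and C_max = M/(n_e·A·√(4πDt)), where n_e·A is the pore area the mass is dissolved in.
√(4πDt) = √(4π × 0.0446 × 309) = 13.16 m, so C_max = 21.7/(0.39 × 2.06 × 13.16) = 2.05 kg/m³.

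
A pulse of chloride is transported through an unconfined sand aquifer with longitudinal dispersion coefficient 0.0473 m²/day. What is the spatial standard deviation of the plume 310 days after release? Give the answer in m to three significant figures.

Dispersive spreading gives a Gaussian with σ² = 2Dt; advection only shifts the center.
σ = √(2 × 0.0473 × 310) = 5.42 m.

5.42 m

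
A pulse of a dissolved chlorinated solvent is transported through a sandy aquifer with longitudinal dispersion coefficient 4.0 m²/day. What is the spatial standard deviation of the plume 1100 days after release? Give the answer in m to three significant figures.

Dispersive spreading gives a Gaussian with σ² = 2Dt; advection only shifts the center.
σ = √(2 × 4.0 × 1100) = 93.8 m.

93.8 m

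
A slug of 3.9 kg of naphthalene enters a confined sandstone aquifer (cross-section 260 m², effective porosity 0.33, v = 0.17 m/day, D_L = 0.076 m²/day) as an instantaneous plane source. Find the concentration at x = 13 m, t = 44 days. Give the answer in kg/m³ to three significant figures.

For an instantaneous plane source, C(x,t) = M/(n_e·A·√(4πDt)) · exp(−(x−vt)²/(4Dt)), with n_e·A the pore (flow) area.
Plume center vt = 0.17 × 44 = 7.48 m, so the well at 13 m is 5.52 m downgradient of the peak.
√(4πDt) = 6.482 m, giving peak height M/(n_e·A·√(4πDt)) = 3.9/(0.33 × 260 × 6.482) = 0.007012 kg/m³.
(x−vt)²/(4Dt) = (5.52)²/(4 × 0.076 × 44) = 2.278; exp(−2.278) = 0.1025.
C = 0.007012 × 0.1025 = 0.000719 kg/m³.

0.000719 kg/m³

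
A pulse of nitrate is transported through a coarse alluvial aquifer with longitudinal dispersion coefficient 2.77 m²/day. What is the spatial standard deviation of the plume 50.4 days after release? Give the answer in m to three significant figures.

Dispersive spreading gives a Gaussian with σ² = 2Dt; advection only shifts the center.
σ = √(2 × 2.77 × 50.4) = 16.7 m.

16.7 m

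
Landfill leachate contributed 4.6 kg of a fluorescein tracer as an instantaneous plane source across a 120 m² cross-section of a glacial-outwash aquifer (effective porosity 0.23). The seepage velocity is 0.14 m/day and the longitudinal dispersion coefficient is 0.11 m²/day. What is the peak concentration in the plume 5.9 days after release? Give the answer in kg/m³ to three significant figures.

0.0584 kg/m³

The peak of an instantaneous 1D plume sits at x = vt; there the Gaussian factor is 1 and C_max = M/(n_e·A·√(4πDt)), where n_e·A is the pore area the mass is dissolved in.
√(4πDt) = √(4π × 0.11 × 5.9) = 2.856 m, so C_max = 4.6/(0.23 × 120 × 2.856) = 0.0584 kg/m³.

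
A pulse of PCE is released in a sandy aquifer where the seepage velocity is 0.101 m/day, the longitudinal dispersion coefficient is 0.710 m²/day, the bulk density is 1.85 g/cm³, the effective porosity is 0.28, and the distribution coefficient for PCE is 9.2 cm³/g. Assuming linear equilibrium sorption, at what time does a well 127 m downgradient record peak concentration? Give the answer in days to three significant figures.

Retardation factor R = 1 + ρ_b·K_d/n = 1 + 1.85 × 9.2/0.28 = 61.79.
Sorption retards both mechanisms: v_R = v/R = 0.001635 m/day, D_R = D/R = 0.01149 m²/day.
Peak time from v_R²t² + 2D_R t − x² = 0: t = (√(D_R² + v_R²x²) − D_R)/v_R².
√(D_R² + v_R²x²) = √(0.01149² + 0.001635² × 127²) = 0.2080; v_R² = 2.673e-06.
t = (0.2080 − 0.01149)/2.673e-06 = 73500 days.

73500 days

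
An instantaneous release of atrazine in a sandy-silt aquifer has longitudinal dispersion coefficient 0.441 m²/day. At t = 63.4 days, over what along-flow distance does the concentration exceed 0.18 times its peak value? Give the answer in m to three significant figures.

27.7 m

The plume is Gaussian with σ = √(2Dt) = √(2 × 0.441 × 63.4) = 7.478 m.
C/C_peak = exp(−Δx²/(2σ²)) = 0.18 ⇒ Δx = σ·√(−2 ln 0.18) = 7.478 × 1.852 = 13.85 m.
Width = 2Δx = 27.7 m.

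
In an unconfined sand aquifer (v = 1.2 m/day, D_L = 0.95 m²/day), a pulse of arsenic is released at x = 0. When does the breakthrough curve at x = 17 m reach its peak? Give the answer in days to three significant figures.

13.5 days

For the 1D instantaneous-source solution, setting ∂C/∂t = 0 at fixed x gives v²t² + 2Dt − x² = 0, so t = (√(D² + v²x²) − D)/v².
√(D² + v²x²) = √(0.95² + 1.2² × 17²) = 20.42; v² = 1.44.
t = (20.42 − 0.95)/1.44 = 13.5 days (vs. the pure-advection estimate x/v = 14.2 d).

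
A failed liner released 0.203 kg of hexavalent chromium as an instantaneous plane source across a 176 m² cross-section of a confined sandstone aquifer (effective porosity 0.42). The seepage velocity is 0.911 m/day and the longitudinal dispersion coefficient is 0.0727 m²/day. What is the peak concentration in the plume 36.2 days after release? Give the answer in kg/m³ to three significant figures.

0.000478 kg/m³

The peak of an instantaneous 1D plume sits at x = vt; there the Gaussian factor is 1 and C_max = M/(n_e·A·√(4πDt)), where n_e·A is the pore area the mass is dissolved in.
√(4πDt) = √(4π × 0.0727 × 36.2) = 5.751 m, so C_max = 0.203/(0.42 × 176 × 5.751) = 0.000478 kg/m³.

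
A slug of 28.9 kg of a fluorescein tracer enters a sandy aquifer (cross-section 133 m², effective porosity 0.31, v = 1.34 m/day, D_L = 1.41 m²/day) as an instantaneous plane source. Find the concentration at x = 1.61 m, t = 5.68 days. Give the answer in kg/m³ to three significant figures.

0.0227 kg/m³

For an instantaneous plane source, C(x,t) = M/(n_e·A·√(4πDt)) · exp(−(x−vt)²/(4Dt)), with n_e·A the pore (flow) area.
Plume center vt = 1.34 × 5.68 = 7.6112 m, so the well at 1.61 m is 6.0012 m upgradient of the peak.
√(4πDt) = 10.03 m, giving peak height M/(n_e·A·√(4πDt)) = 28.9/(0.31 × 133 × 10.03) = 0.06988 kg/m³.
(x−vt)²/(4Dt) = (-6.0012)²/(4 × 1.41 × 5.68) = 1.124; exp(−1.124) = 0.3250.
C = 0.06988 × 0.3250 = 0.0227 kg/m³.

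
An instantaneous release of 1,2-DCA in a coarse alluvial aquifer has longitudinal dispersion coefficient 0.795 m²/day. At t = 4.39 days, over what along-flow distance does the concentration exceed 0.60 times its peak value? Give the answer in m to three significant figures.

The plume is Gaussian with σ = √(2Dt) = √(2 × 0.795 × 4.39) = 2.642 m.
C/C_peak = exp(−Δx²/(2σ²)) = 0.60 ⇒ Δx = σ·√(−2 ln 0.60) = 2.642 × 1.011 = 2.671 m.
Width = 2Δx = 5.34 m.

5.34 m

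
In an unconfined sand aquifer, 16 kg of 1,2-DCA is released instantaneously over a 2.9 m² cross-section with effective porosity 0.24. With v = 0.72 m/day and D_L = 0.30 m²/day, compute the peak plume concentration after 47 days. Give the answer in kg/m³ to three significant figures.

The peak of an instantaneous 1D plume sits at x = vt; there the Gaussian factor is 1 and C_max = M/(n_e·A·√(4πDt)), where n_e·A is the pore area the mass is dissolved in.
√(4πDt) = √(4π × 0.30 × 47) = 13.31 m, so C_max = 16/(0.24 × 2.9 × 13.31) = 1.73 kg/m³.

1.73 kg/m³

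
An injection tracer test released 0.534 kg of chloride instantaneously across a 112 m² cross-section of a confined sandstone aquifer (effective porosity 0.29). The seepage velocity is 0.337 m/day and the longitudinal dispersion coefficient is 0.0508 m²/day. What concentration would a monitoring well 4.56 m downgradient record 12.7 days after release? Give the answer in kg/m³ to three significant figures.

0.00560 kg/m³

For an instantaneous plane source, C(x,t) = M/(n_e·A·√(4πDt)) · exp(−(x−vt)²/(4Dt)), with n_e·A the pore (flow) area.
Plume center vt = 0.337 × 12.7 = 4.2799 m, so the well at 4.56 m is 0.2801 m downgradient of the peak.
√(4πDt) = 2.847 m, giving peak height M/(n_e·A·√(4πDt)) = 0.534/(0.29 × 112 × 2.847) = 0.005775 kg/m³.
(x−vt)²/(4Dt) = (0.2801)²/(4 × 0.0508 × 12.7) = 0.03040; exp(−0.03040) = 0.9701.
C = 0.005775 × 0.9701 = 0.00560 kg/m³.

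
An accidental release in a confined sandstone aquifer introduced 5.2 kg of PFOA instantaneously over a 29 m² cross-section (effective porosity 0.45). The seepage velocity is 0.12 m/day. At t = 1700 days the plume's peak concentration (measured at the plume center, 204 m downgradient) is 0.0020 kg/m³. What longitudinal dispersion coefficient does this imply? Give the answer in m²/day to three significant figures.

1.86 m²/day

At the plume center C_max = M/(n_e·A·√(4πDt)), so D = M²/(4πt·(n_e·A·C_max)²).
n_e·A·C_max = 0.45 × 29 × 0.0020 = 0.02610 kg/m.
D = 5.2²/(4π × 1700 × 0.02610²) = 1.86 m²/day.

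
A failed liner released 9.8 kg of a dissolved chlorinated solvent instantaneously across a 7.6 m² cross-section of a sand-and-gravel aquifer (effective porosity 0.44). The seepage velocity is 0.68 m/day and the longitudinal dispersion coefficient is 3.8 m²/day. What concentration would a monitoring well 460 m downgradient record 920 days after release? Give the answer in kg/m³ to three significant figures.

0.00197 kg/m³

For an instantaneous plane source, C(x,t) = M/(n_e·A·√(4πDt)) · exp(−(x−vt)²/(4Dt)), with n_e·A the pore (flow) area.
Plume center vt = 0.68 × 920 = 625.6 m, so the well at 460 m is 165.6 m upgradient of the peak.
√(4πDt) = 209.6 m, giving peak height M/(n_e·A·√(4πDt)) = 9.8/(0.44 × 7.6 × 209.6) = 0.01398 kg/m³.
(x−vt)²/(4Dt) = (-165.6)²/(4 × 3.8 × 920) = 1.961; exp(−1.961) = 0.1407.
C = 0.01398 × 0.1407 = 0.00197 kg/m³.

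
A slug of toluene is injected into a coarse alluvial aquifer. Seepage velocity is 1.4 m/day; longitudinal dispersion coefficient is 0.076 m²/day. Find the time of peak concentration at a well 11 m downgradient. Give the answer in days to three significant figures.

7.82 days

For the 1D instantaneous-source solution, setting ∂C/∂t = 0 at fixed x gives v²t² + 2Dt − x² = 0, so t = (√(D² + v²x²) − D)/v².
√(D² + v²x²) = √(0.076² + 1.4² × 11²) = 15.40; v² = 1.96.
t = (15.40 − 0.076)/1.96 = 7.82 days (vs. the pure-advection estimate x/v = 7.86 d).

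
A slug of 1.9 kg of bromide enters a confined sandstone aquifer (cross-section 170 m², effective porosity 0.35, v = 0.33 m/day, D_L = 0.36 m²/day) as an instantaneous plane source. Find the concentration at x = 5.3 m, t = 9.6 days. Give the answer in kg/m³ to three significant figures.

0.00349 kg/m³

For an instantaneous plane source, C(x,t) = M/(n_e·A·√(4πDt)) · exp(−(x−vt)²/(4Dt)), with n_e·A the pore (flow) area.
Plume center vt = 0.33 × 9.6 = 3.168 m, so the well at 5.3 m is 2.132 m downgradient of the peak.
√(4πDt) = 6.590 m, giving peak height M/(n_e·A·√(4πDt)) = 1.9/(0.35 × 170 × 6.590) = 0.004846 kg/m³.
(x−vt)²/(4Dt) = (2.132)²/(4 × 0.36 × 9.6) = 0.3288; exp(−0.3288) = 0.7198.
C = 0.004846 × 0.7198 = 0.00349 kg/m³.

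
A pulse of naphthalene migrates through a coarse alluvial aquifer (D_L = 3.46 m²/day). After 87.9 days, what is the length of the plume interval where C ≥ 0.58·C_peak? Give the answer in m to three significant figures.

51.5 m

The plume is Gaussian with σ = √(2Dt) = √(2 × 3.46 × 87.9) = 24.66 m.
C/C_peak = exp(−Δx²/(2σ²)) = 0.58 ⇒ Δx = σ·√(−2 ln 0.58) = 24.66 × 1.044 = 25.75 m.
Width = 2Δx = 51.5 m.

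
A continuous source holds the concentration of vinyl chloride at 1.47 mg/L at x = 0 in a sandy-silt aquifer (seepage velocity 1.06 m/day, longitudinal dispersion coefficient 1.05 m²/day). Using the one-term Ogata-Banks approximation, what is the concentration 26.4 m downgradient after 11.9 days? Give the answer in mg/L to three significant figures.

For a continuous step input, C/C₀ ≈ ½·erfc((x−vt)/(2√(Dt))).
vt = 1.06 × 11.9 = 12.614 m and 2√(Dt) = 2√(1.05 × 11.9) = 7.070 m.
Argument (x−vt)/(2√(Dt)) = (26.4 − 12.614)/7.070 = 1.950; ½·erfc(1.950) = 0.002910.
C = 1.47 × 0.002910 = 0.00428 mg/L.

0.00428 mg/L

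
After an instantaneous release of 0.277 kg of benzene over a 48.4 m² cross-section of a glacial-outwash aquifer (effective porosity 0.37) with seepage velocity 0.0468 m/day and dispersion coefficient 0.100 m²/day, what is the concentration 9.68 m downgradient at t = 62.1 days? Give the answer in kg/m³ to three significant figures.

For an instantaneous plane source, C(x,t) = M/(n_e·A·√(4πDt)) · exp(−(x−vt)²/(4Dt)), with n_e·A the pore (flow) area.
Plume center vt = 0.0468 × 62.1 = 2.90628 m, so the well at 9.68 m is 6.77372 m downgradient of the peak.
√(4πDt) = 8.834 m, giving peak height M/(n_e·A·√(4πDt)) = 0.277/(0.37 × 48.4 × 8.834) = 0.001751 kg/m³.
(x−vt)²/(4Dt) = (6.77372)²/(4 × 0.100 × 62.1) = 1.847; exp(−1.847) = 0.1577.
C = 0.001751 × 0.1577 = 0.000276 kg/m³.

0.000276 kg/m³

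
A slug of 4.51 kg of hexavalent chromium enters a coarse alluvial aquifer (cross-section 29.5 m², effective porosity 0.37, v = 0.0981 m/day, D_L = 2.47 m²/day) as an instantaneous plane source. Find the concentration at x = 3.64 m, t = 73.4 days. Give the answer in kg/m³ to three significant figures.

For an instantaneous plane source, C(x,t) = M/(n_e·A·√(4πDt)) · exp(−(x−vt)²/(4Dt)), with n_e·A the pore (flow) area.
Plume center vt = 0.0981 × 73.4 = 7.20054 m, so the well at 3.64 m is 3.56054 m upgradient of the peak.
√(4πDt) = 47.73 m, giving peak height M/(n_e·A·√(4πDt)) = 4.51/(0.37 × 29.5 × 47.73) = 0.008657 kg/m³.
(x−vt)²/(4Dt) = (-3.56054)²/(4 × 2.47 × 73.4) = 0.01748; exp(−0.01748) = 0.9827.
C = 0.008657 × 0.9827 = 0.00851 kg/m³.

0.00851 kg/m³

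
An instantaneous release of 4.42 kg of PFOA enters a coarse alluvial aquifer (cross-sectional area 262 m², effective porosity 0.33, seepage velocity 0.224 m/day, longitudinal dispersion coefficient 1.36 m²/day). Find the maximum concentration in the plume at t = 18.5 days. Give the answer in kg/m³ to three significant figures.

The peak of an instantaneous 1D plume sits at x = vt; there the Gaussian factor is 1 and C_max = M/(n_e·A·√(4πDt)), where n_e·A is the pore area the mass is dissolved in.
√(4πDt) = √(4π × 1.36 × 18.5) = 17.78 m, so C_max = 4.42/(0.33 × 262 × 17.78) = 0.00288 kg/m³.

0.00288 kg/m³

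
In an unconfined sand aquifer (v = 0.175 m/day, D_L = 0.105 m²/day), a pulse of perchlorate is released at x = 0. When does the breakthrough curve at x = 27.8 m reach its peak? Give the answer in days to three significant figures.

For the 1D instantaneous-source solution, setting ∂C/∂t = 0 at fixed x gives v²t² + 2Dt − x² = 0, so t = (√(D² + v²x²) − D)/v².
√(D² + v²x²) = √(0.105² + 0.175² × 27.8²) = 4.866; v² = 0.030625.
t = (4.866 − 0.105)/0.030625 = 155 days (vs. the pure-advection estimate x/v = 159 d).

155 days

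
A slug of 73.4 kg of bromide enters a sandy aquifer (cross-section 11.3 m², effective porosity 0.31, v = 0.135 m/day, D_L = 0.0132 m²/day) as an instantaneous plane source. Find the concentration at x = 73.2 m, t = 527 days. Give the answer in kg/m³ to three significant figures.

For an instantaneous plane source, C(x,t) = M/(n_e·A·√(4πDt)) · exp(−(x−vt)²/(4Dt)), with n_e·A the pore (flow) area.
Plume center vt = 0.135 × 527 = 71.145 m, so the well at 73.2 m is 2.055 m downgradient of the peak.
√(4πDt) = 9.350 m, giving peak height M/(n_e·A·√(4πDt)) = 73.4/(0.31 × 11.3 × 9.350) = 2.241 kg/m³.
(x−vt)²/(4Dt) = (2.055)²/(4 × 0.0132 × 527) = 0.1518; exp(−0.1518) = 0.8592.
C = 2.241 × 0.8592 = 1.93 kg/m³.

1.93 kg/m³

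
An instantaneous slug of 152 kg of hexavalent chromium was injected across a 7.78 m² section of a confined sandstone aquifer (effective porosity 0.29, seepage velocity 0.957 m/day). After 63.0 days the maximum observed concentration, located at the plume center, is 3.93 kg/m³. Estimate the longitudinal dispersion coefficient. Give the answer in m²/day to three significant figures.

At the plume center C_max = M/(n_e·A·√(4πDt)), so D = M²/(4πt·(n_e·A·C_max)²).
n_e·A·C_max = 0.29 × 7.78 × 3.93 = 8.867 kg/m.
D = 152²/(4π × 63.0 × 8.867²) = 0.371 m²/day.

0.371 m²/day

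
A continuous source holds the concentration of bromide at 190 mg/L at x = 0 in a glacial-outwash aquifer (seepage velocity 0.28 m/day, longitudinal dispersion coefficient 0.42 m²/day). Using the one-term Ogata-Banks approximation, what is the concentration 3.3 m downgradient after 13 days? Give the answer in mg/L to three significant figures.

103 mg/L

For a continuous step input, C/C₀ ≈ ½·erfc((x−vt)/(2√(Dt))).
vt = 0.28 × 13 = 3.64 m and 2√(Dt) = 2√(0.42 × 13) = 4.673 m.
Argument (x−vt)/(2√(Dt)) = (3.3 − 3.64)/4.673 = -0.07276; ½·erfc(-0.07276) = 0.5410.
C = 190 × 0.5410 = 103 mg/L.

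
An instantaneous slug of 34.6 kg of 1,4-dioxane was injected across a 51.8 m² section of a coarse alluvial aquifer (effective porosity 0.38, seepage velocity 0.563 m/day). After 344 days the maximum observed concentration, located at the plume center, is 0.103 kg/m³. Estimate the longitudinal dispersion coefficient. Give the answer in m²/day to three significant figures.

At the plume center C_max = M/(n_e·A·√(4πDt)), so D = M²/(4πt·(n_e·A·C_max)²).
n_e·A·C_max = 0.38 × 51.8 × 0.103 = 2.027 kg/m.
D = 34.6²/(4π × 344 × 2.027²) = 0.0674 m²/day.

0.0674 m²/day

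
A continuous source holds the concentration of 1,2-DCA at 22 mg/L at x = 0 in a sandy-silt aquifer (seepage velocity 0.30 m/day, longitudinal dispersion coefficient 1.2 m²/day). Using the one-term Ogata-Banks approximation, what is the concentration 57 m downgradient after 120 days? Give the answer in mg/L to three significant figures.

2.38 mg/L

For a continuous step input, C/C₀ ≈ ½·erfc((x−vt)/(2√(Dt))).
vt = 0.30 × 120 = 36 m and 2√(Dt) = 2√(1.2 × 120) = 24.00 m.
Argument (x−vt)/(2√(Dt)) = (57 − 36)/24.00 = 0.8750; ½·erfc(0.8750) = 0.1080.
C = 22 × 0.1080 = 2.38 mg/L.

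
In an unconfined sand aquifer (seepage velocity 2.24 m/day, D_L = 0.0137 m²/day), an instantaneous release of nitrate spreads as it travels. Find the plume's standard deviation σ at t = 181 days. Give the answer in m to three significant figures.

2.23 m

Dispersive spreading gives a Gaussian with σ² = 2Dt; advection only shifts the center.
σ = √(2 × 0.0137 × 181) = 2.23 m.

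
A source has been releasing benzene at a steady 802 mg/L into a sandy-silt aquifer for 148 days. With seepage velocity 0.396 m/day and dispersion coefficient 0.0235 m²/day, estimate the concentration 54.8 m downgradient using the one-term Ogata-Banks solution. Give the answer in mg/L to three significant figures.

742 mg/L

For a continuous step input, C/C₀ ≈ ½·erfc((x−vt)/(2√(Dt))).
vt = 0.396 × 148 = 58.608 m and 2√(Dt) = 2√(0.0235 × 148) = 3.730 m.
Argument (x−vt)/(2√(Dt)) = (54.8 − 58.608)/3.730 = -1.021; ½·erfc(-1.021) = 0.9256.
C = 802 × 0.9256 = 742 mg/L.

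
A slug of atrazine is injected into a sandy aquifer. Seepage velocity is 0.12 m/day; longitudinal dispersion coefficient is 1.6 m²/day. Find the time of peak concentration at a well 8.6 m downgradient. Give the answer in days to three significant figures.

21.1 days

For the 1D instantaneous-source solution, setting ∂C/∂t = 0 at fixed x gives v²t² + 2Dt − x² = 0, so t = (√(D² + v²x²) − D)/v².
√(D² + v²x²) = √(1.6² + 0.12² × 8.6²) = 1.904; v² = 0.0144.
t = (1.904 − 1.6)/0.0144 = 21.1 days (vs. the pure-advection estimate x/v = 71.7 d).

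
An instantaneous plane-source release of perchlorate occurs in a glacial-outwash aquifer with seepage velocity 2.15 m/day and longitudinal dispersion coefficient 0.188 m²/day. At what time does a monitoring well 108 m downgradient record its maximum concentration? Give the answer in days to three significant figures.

50.2 days

For the 1D instantaneous-source solution, setting ∂C/∂t = 0 at fixed x gives v²t² + 2Dt − x² = 0, so t = (√(D² + v²x²) − D)/v².
√(D² + v²x²) = √(0.188² + 2.15² × 108²) = 232.2; v² = 4.6225.
t = (232.2 − 0.188)/4.6225 = 50.2 days (vs. the pure-advection estimate x/v = 50.2 d).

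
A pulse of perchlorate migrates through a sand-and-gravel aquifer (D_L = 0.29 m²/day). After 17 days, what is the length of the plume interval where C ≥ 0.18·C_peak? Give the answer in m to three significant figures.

11.6 m

The plume is Gaussian with σ = √(2Dt) = √(2 × 0.29 × 17) = 3.140 m.
C/C_peak = exp(−Δx²/(2σ²)) = 0.18 ⇒ Δx = σ·√(−2 ln 0.18) = 3.140 × 1.852 = 5.815 m.
Width = 2Δx = 11.6 m.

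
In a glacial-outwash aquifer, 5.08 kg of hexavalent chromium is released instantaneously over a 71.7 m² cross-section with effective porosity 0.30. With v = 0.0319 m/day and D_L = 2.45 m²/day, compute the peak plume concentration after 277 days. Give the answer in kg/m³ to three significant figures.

The peak of an instantaneous 1D plume sits at x = vt; there the Gaussian factor is 1 and C_max = M/(n_e·A·√(4πDt)), where n_e·A is the pore area the mass is dissolved in.
√(4πDt) = √(4π × 2.45 × 277) = 92.35 m, so C_max = 5.08/(0.30 × 71.7 × 92.35) = 0.00256 kg/m³.

0.00256 kg/m³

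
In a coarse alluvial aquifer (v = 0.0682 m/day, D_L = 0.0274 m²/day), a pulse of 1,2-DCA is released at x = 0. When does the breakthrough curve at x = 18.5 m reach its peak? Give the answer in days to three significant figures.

For the 1D instantaneous-source solution, setting ∂C/∂t = 0 at fixed x gives v²t² + 2Dt − x² = 0, so t = (√(D² + v²x²) − D)/v².
√(D² + v²x²) = √(0.0274² + 0.0682² × 18.5²) = 1.262; v² = 0.00465124.
t = (1.262 − 0.0274)/0.00465124 = 265 days (vs. the pure-advection estimate x/v = 271 d).

265 days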